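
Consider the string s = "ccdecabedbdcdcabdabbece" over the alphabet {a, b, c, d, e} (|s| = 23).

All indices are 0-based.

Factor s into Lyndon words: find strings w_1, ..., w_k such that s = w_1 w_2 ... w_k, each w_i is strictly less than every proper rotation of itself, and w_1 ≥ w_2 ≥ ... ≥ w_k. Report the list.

["ccde", "c", "abedbdcdc", "abd", "abbece"]

emit factor 1: 'ccde' (i=0, period=4)
emit factor 2: 'c' (i=4, period=1)
emit factor 3: 'abedbdcdc' (i=5, period=9)
emit factor 4: 'abd' (i=14, period=3)
emit factor 5: 'abbece' (i=17, period=6)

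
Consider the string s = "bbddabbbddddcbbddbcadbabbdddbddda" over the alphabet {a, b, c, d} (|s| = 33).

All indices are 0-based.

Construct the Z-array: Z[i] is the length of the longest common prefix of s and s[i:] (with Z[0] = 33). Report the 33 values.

Z[0]=33
i=1: i≥r, start 0; Z[1]=1 extend→box=[1,2)
i=2: i≥r, start 0; Z[2]=0
i=3: i≥r, start 0; Z[3]=0
i=4: i≥r, start 0; Z[4]=0
i=5: i≥r, start 0; Z[5]=2 extend→box=[5,7)
i=6: min(r-i=1, Z[1]=1)=1; Z[6]=4 extend→box=[6,10)
i=7: min(r-i=3, Z[1]=1)=1; Z[7]=1
i=8: min(r-i=2, Z[2]=0)=0; Z[8]=0
i=9: min(r-i=1, Z[3]=0)=0; Z[9]=0
i=10: i≥r, start 0; Z[10]=0
i=11: i≥r, start 0; Z[11]=0
i=12: i≥r, start 0; Z[12]=0
i=13: i≥r, start 0; Z[13]=4 extend→box=[13,17)
i=14: min(r-i=3, Z[1]=1)=1; Z[14]=1
i=15: min(r-i=2, Z[2]=0)=0; Z[15]=0
i=16: min(r-i=1, Z[3]=0)=0; Z[16]=0
i=17: i≥r, start 0; Z[17]=1 extend→box=[17,18)
i=18: i≥r, start 0; Z[18]=0
i=19: i≥r, start 0; Z[19]=0
i=20: i≥r, start 0; Z[20]=0
i=21: i≥r, start 0; Z[21]=1 extend→box=[21,22)
i=22: i≥r, start 0; Z[22]=0
i=23: i≥r, start 0; Z[23]=4 extend→box=[23,27)
i=24: min(r-i=3, Z[1]=1)=1; Z[24]=1
i=25: min(r-i=2, Z[2]=0)=0; Z[25]=0
i=26: min(r-i=1, Z[3]=0)=0; Z[26]=0
i=27: i≥r, start 0; Z[27]=0
i=28: i≥r, start 0; Z[28]=1 extend→box=[28,29)
i=29: i≥r, start 0; Z[29]=0
i=30: i≥r, start 0; Z[30]=0
i=31: i≥r, start 0; Z[31]=0
i=32: i≥r, start 0; Z[32]=0

[33, 1, 0, 0, 0, 2, 4, 1, 0, 0, 0, 0, 0, 4, 1, 0, 0, 1, 0, 0, 0, 1, 0, 4, 1, 0, 0, 0, 1, 0, 0, 0, 0]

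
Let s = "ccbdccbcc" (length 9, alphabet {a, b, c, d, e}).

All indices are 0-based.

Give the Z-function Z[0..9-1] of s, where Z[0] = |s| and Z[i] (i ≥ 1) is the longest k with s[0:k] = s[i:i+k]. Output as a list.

Z[0]=9
i=1: outside box; Z[1]=1 scan→box=[1,2)
i=2: outside box; Z[2]=0
i=3: outside box; Z[3]=0
i=4: outside box; Z[4]=3 scan→box=[4,7)
i=5: min(r-i=2, Z[1]=1)=1; Z[5]=1
i=6: min(r-i=1, Z[2]=0)=0; Z[6]=0
i=7: outside box; Z[7]=2 scan→box=[7,9)
i=8: min(r-i=1, Z[1]=1)=1; Z[8]=1

[9, 1, 0, 0, 3, 1, 0, 2, 1]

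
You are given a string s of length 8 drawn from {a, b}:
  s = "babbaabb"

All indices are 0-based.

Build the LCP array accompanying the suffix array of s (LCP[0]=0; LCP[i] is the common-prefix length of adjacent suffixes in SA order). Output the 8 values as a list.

rank | idx | suffix
   0 |   4 | aabb
   1 |   5 | abb
   2 |   1 | abbaabb
   3 |   7 | b
   4 |   3 | baabb
   5 |   0 | babbaabb
   6 |   6 | bb
   7 |   2 | bbaabb

SA = [4, 5, 1, 7, 3, 0, 6, 2]
[i] adj suffixes → lcp
  [1] 4/5 → 1 ('a')
  [2] 5/1 → 3 ('abb')
  [3] 1/7 → 0 ('')
  [4] 7/3 → 1 ('b')
  [5] 3/0 → 2 ('ba')
  [6] 0/6 → 1 ('b')
  [7] 6/2 → 2 ('bb')

[0, 1, 3, 0, 1, 2, 1, 2]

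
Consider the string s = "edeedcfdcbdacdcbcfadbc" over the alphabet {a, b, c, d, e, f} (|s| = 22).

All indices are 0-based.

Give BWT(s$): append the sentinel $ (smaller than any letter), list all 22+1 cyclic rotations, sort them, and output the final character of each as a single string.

cdfdccbddabdbacfeee$dcc

rank  rotation                 last
    0  $edeedcfdcbdacdcbcfadbc  c
    1  acdcbcfadbc$edeedcfdcbd  d
    2  adbc$edeedcfdcbdacdcbcf  f
    3  bc$edeedcfdcbdacdcbcfad  d
    4  bcfadbc$edeedcfdcbdacdc  c
    5  bdacdcbcfadbc$edeedcfdc  c
    6  c$edeedcfdcbdacdcbcfadb  b
    7  cbcfadbc$edeedcfdcbdacd  d
    8  cbdacdcbcfadbc$edeedcfd  d
    9  cdcbcfadbc$edeedcfdcbda  a
   10  cfadbc$edeedcfdcbdacdcb  b
   11  cfdcbdacdcbcfadbc$edeed  d
   12  dacdcbcfadbc$edeedcfdcb  b
   13  dbc$edeedcfdcbdacdcbcfa  a
   14  dcbcfadbc$edeedcfdcbdac  c
   15  dcbdacdcbcfadbc$edeedcf  f
   16  dcfdcbdacdcbcfadbc$edee  e
   17  deedcfdcbdacdcbcfadbc$e  e
   18  edcfdcbdacdcbcfadbc$ede  e
   19  edeedcfdcbdacdcbcfadbc$  $
   20  eedcfdcbdacdcbcfadbc$ed  d
   21  fadbc$edeedcfdcbdacdcbc  c
   22  fdcbdacdcbcfadbc$edeedc  c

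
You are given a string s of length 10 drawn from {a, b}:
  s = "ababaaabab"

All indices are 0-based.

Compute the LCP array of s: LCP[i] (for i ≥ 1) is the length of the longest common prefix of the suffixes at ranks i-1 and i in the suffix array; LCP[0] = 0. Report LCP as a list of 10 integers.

[0, 2, 1, 2, 3, 4, 0, 1, 2, 3]

rank | idx | suffix
   0 |   4 | aaabab
   1 |   5 | aabab
   2 |   8 | ab
   3 |   2 | abaaabab
   4 |   6 | abab
   5 |   0 | ababaaabab
   6 |   9 | b
   7 |   3 | baaabab
   8 |   7 | bab
   9 |   1 | babaaabab

SA = [4, 5, 8, 2, 6, 0, 9, 3, 7, 1]
i: (SA[i-1],SA[i]) lcp shared
  1: (4,5) 2 'aa'
  2: (5,8) 1 'a'
  3: (8,2) 2 'ab'
  4: (2,6) 3 'aba'
  5: (6,0) 4 'abab'
  6: (0,9) 0 ''
  7: (9,3) 1 'b'
  8: (3,7) 2 'ba'
  9: (7,1) 3 'bab'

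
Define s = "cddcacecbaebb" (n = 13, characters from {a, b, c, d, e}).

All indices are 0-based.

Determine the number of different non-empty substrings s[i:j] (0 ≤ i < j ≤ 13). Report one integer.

83

rank | idx | suffix
   0 |   4 | acecbaebb
   1 |   9 | aebb
   2 |  12 | b
   3 |   8 | baebb
   4 |  11 | bb
   5 |   3 | cacecbaebb
   6 |   7 | cbaebb
   7 |   0 | cddcacecbaebb
   8 |   5 | cecbaebb
   9 |   2 | dcacecbaebb
  10 |   1 | ddcacecbaebb
  11 |  10 | ebb
  12 |   6 | ecbaebb

SA = [4, 9, 12, 8, 11, 3, 7, 0, 5, 2, 1, 10, 6]
rank  pair      lcp
   1  s[4:],s[9:]  1  'a'
   2  s[9:],s[12:]  0  ''
   3  s[12:],s[8:]  1  'b'
   4  s[8:],s[11:]  1  'b'
   5  s[11:],s[3:]  0  ''
   6  s[3:],s[7:]  1  'c'
   7  s[7:],s[0:]  1  'c'
   8  s[0:],s[5:]  1  'c'
   9  s[5:],s[2:]  0  ''
  10  s[2:],s[1:]  1  'd'
  11  s[1:],s[10:]  0  ''
  12  s[10:],s[6:]  1  'e'

n(n+1)/2 = 13·14/2 = 91
Σ LCP = 0 + 1 + 0 + 1 + 1 + 0 + 1 + 1 + 1 + 0 + 1 + 0 + 1 = 8
distinct = 91 − 8 = 83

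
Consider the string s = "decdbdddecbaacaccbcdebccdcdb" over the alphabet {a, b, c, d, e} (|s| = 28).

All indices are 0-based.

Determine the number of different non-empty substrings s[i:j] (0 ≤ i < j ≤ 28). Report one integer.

369

rank→(start, suffix):
  0 → (11, 'aacaccbcdebccdcdb')
  1 → (12, 'acaccbcdebccdcdb')
  2 → (14, 'accbcdebccdcdb')
  3 → (27, 'b')
  4 → (10, 'baacaccbcdebccdcdb')
  5 → (21, 'bccdcdb')
  6 → (17, 'bcdebccdcdb')
  7 → (4, 'bdddecbaacaccbcdebccdcdb')
  8 → (13, 'caccbcdebccdcdb')
  9 → (9, 'cbaacaccbcdebccdcdb')
  10 → (16, 'cbcdebccdcdb')
  11 → (15, 'ccbcdebccdcdb')
  12 → (22, 'ccdcdb')
  13 → (25, 'cdb')
  14 → (2, 'cdbdddecbaacaccbcdebccdcdb')
  15 → (23, 'cdcdb')
  16 → (18, 'cdebccdcdb')
  17 → (26, 'db')
  18 → (3, 'dbdddecbaacaccbcdebccdcdb')
  19 → (24, 'dcdb')
  20 → (5, 'dddecbaacaccbcdebccdcdb')
  21 → (6, 'ddecbaacaccbcdebccdcdb')
  22 → (19, 'debccdcdb')
  23 → (7, 'decbaacaccbcdebccdcdb')
  24 → (0, 'decdbdddecbaacaccbcdebccdcdb')
  25 → (20, 'ebccdcdb')
  26 → (8, 'ecbaacaccbcdebccdcdb')
  27 → (1, 'ecdbdddecbaacaccbcdebccdcdb')

SA = [11, 12, 14, 27, 10, 21, 17, 4, 13, 9, 16, 15, 22, 25, 2, 23, 18, 26, 3, 24, 5, 6, 19, 7, 0, 20, 8, 1]
rank  pair      lcp
   1  s[11:],s[12:]  1  'a'
   2  s[12:],s[14:]  2  'ac'
   3  s[14:],s[27:]  0  ''
   4  s[27:],s[10:]  1  'b'
   5  s[10:],s[21:]  1  'b'
   6  s[21:],s[17:]  2  'bc'
   7  s[17:],s[4:]  1  'b'
   8  s[4:],s[13:]  0  ''
   9  s[13:],s[9:]  1  'c'
  10  s[9:],s[16:]  2  'cb'
  11  s[16:],s[15:]  1  'c'
  12  s[15:],s[22:]  2  'cc'
  13  s[22:],s[25:]  1  'c'
  14  s[25:],s[2:]  3  'cdb'
  15  s[2:],s[23:]  2  'cd'
  16  s[23:],s[18:]  2  'cd'
  17  s[18:],s[26:]  0  ''
  18  s[26:],s[3:]  2  'db'
  19  s[3:],s[24:]  1  'd'
  20  s[24:],s[5:]  1  'd'
  21  s[5:],s[6:]  2  'dd'
  22  s[6:],s[19:]  1  'd'
  23  s[19:],s[7:]  2  'de'
  24  s[7:],s[0:]  3  'dec'
  25  s[0:],s[20:]  0  ''
  26  s[20:],s[8:]  1  'e'
  27  s[8:],s[1:]  2  'ec'

n(n+1)/2 = 28·29/2 = 406
Σ LCP = 0 + 1 + 2 + 0 + 1 + 1 + 2 + 1 + 0 + 1 + 2 + 1 + 2 + 1 + 3 + 2 + 2 + 0 + 2 + 1 + 1 + 2 + 1 + 2 + 3 + 0 + 1 + 2 = 37
distinct = 406 − 37 = 369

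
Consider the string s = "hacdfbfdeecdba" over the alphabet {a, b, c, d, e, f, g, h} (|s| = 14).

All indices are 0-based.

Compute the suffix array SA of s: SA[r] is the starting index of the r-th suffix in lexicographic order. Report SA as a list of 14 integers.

[13, 1, 12, 5, 10, 2, 11, 7, 3, 9, 8, 4, 6, 0]

rank→(start, suffix):
  0 → (13, 'a')
  1 → (1, 'acdfbfdeecdba')
  2 → (12, 'ba')
  3 → (5, 'bfdeecdba')
  4 → (10, 'cdba')
  5 → (2, 'cdfbfdeecdba')
  6 → (11, 'dba')
  7 → (7, 'deecdba')
  8 → (3, 'dfbfdeecdba')
  9 → (9, 'ecdba')
  10 → (8, 'eecdba')
  11 → (4, 'fbfdeecdba')
  12 → (6, 'fdeecdba')
  13 → (0, 'hacdfbfdeecdba')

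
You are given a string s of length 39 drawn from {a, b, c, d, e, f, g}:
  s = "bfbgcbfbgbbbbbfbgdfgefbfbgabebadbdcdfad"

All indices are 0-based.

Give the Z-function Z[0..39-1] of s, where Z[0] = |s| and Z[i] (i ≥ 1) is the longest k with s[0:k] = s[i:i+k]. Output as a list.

[39, 0, 1, 0, 0, 4, 0, 1, 0, 1, 1, 1, 1, 4, 0, 1, 0, 0, 0, 0, 0, 0, 4, 0, 1, 0, 0, 1, 0, 1, 0, 0, 1, 0, 0, 0, 0, 0, 0]

Z[0]=39
i=1: outside box; Z[1]=0
i=2: outside box; Z[2]=1 grow→box=[2,3)
i=3: outside box; Z[3]=0
i=4: outside box; Z[4]=0
i=5: outside box; Z[5]=4 grow→box=[5,9)
i=6: min(r-i=3, Z[1]=0)=0; Z[6]=0
i=7: min(r-i=2, Z[2]=1)=1; Z[7]=1
i=8: min(r-i=1, Z[3]=0)=0; Z[8]=0
i=9: outside box; Z[9]=1 grow→box=[9,10)
i=10: outside box; Z[10]=1 grow→box=[10,11)
i=11: outside box; Z[11]=1 grow→box=[11,12)
i=12: outside box; Z[12]=1 grow→box=[12,13)
i=13: outside box; Z[13]=4 grow→box=[13,17)
i=14: min(r-i=3, Z[1]=0)=0; Z[14]=0
i=15: min(r-i=2, Z[2]=1)=1; Z[15]=1
i=16: min(r-i=1, Z[3]=0)=0; Z[16]=0
i=17: outside box; Z[17]=0
i=18: outside box; Z[18]=0
i=19: outside box; Z[19]=0
i=20: outside box; Z[20]=0
i=21: outside box; Z[21]=0
i=22: outside box; Z[22]=4 grow→box=[22,26)
i=23: min(r-i=3, Z[1]=0)=0; Z[23]=0
i=24: min(r-i=2, Z[2]=1)=1; Z[24]=1
i=25: min(r-i=1, Z[3]=0)=0; Z[25]=0
i=26: outside box; Z[26]=0
i=27: outside box; Z[27]=1 grow→box=[27,28)
i=28: outside box; Z[28]=0
i=29: outside box; Z[29]=1 grow→box=[29,30)
i=30: outside box; Z[30]=0
i=31: outside box; Z[31]=0
i=32: outside box; Z[32]=1 grow→box=[32,33)
i=33: outside box; Z[33]=0
i=34: outside box; Z[34]=0
i=35: outside box; Z[35]=0
i=36: outside box; Z[36]=0
i=37: outside box; Z[37]=0
i=38: outside box; Z[38]=0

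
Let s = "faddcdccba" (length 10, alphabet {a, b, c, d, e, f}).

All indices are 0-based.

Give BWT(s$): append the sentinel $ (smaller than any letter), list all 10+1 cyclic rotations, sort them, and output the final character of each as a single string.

abfccddcda$

rank  rotation     last
    0  $faddcdccba  a
    1  a$faddcdccb  b
    2  addcdccba$f  f
    3  ba$faddcdcc  c
    4  cba$faddcdc  c
    5  ccba$faddcd  d
    6  cdccba$fadd  d
    7  dccba$faddc  c
    8  dcdccba$fad  d
    9  ddcdccba$fa  a
   10  faddcdccba$  $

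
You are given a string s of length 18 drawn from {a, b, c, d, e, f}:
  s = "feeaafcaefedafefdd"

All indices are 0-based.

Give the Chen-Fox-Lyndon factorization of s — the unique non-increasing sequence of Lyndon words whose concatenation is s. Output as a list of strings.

emit factor 1: 'f' (i=0, period=1)
emit factor 2: 'e' (i=1, period=1)
emit factor 3: 'e' (i=2, period=1)
emit factor 4: 'aafcaefedafefdd' (i=3, period=15)

["f", "e", "e", "aafcaefedafefdd"]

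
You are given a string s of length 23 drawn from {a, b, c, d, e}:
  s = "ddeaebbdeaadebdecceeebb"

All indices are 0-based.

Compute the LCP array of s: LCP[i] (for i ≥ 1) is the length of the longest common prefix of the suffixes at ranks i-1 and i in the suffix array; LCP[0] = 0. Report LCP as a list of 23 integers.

[0, 1, 1, 0, 1, 2, 1, 3, 0, 1, 0, 1, 3, 2, 2, 0, 2, 1, 3, 2, 1, 1, 2]

rank | idx | suffix
   0 |   9 | aadebdecceeebb
   1 |  10 | adebdecceeebb
   2 |   3 | aebbdeaadebdecceeebb
   3 |  22 | b
   4 |  21 | bb
   5 |   5 | bbdeaadebdecceeebb
   6 |   6 | bdeaadebdecceeebb
   7 |  13 | bdecceeebb
   8 |  16 | cceeebb
   9 |  17 | ceeebb
  10 |   0 | ddeaebbdeaadebdecceeebb
  11 |   7 | deaadebdecceeebb
  12 |   1 | deaebbdeaadebdecceeebb
  13 |  11 | debdecceeebb
  14 |  14 | decceeebb
  15 |   8 | eaadebdecceeebb
  16 |   2 | eaebbdeaadebdecceeebb
  17 |  20 | ebb
  18 |   4 | ebbdeaadebdecceeebb
  19 |  12 | ebdecceeebb
  20 |  15 | ecceeebb
  21 |  19 | eebb
  22 |  18 | eeebb

SA = [9, 10, 3, 22, 21, 5, 6, 13, 16, 17, 0, 7, 1, 11, 14, 8, 2, 20, 4, 12, 15, 19, 18]
rank  pair      lcp
   1  s[9:],s[10:]  1  'a'
   2  s[10:],s[3:]  1  'a'
   3  s[3:],s[22:]  0  ''
   4  s[22:],s[21:]  1  'b'
   5  s[21:],s[5:]  2  'bb'
   6  s[5:],s[6:]  1  'b'
   7  s[6:],s[13:]  3  'bde'
   8  s[13:],s[16:]  0  ''
   9  s[16:],s[17:]  1  'c'
  10  s[17:],s[0:]  0  ''
  11  s[0:],s[7:]  1  'd'
  12  s[7:],s[1:]  3  'dea'
  13  s[1:],s[11:]  2  'de'
  14  s[11:],s[14:]  2  'de'
  15  s[14:],s[8:]  0  ''
  16  s[8:],s[2:]  2  'ea'
  17  s[2:],s[20:]  1  'e'
  18  s[20:],s[4:]  3  'ebb'
  19  s[4:],s[12:]  2  'eb'
  20  s[12:],s[15:]  1  'e'
  21  s[15:],s[19:]  1  'e'
  22  s[19:],s[18:]  2  'ee'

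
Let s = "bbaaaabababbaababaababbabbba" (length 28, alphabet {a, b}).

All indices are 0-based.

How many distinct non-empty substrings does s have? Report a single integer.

319

sorted suffixes:
  #0 SA[0]=27  'a'
  #1 SA[1]=2  'aaaabababbaababaababbabbba'
  #2 SA[2]=3  'aaabababbaababaababbabbba'
  #3 SA[3]=12  'aababaababbabbba'
  #4 SA[4]=4  'aabababbaababaababbabbba'
  #5 SA[5]=17  'aababbabbba'
  #6 SA[6]=15  'abaababbabbba'
  #7 SA[7]=13  'ababaababbabbba'
  #8 SA[8]=5  'abababbaababaababbabbba'
  #9 SA[9]=7  'ababbaababaababbabbba'
  #10 SA[10]=18  'ababbabbba'
  #11 SA[11]=9  'abbaababaababbabbba'
  #12 SA[12]=20  'abbabbba'
  #13 SA[13]=23  'abbba'
  #14 SA[14]=26  'ba'
  #15 SA[15]=1  'baaaabababbaababaababbabbba'
  #16 SA[16]=11  'baababaababbabbba'
  #17 SA[17]=16  'baababbabbba'
  #18 SA[18]=14  'babaababbabbba'
  #19 SA[19]=6  'bababbaababaababbabbba'
  #20 SA[20]=8  'babbaababaababbabbba'
  #21 SA[21]=19  'babbabbba'
  #22 SA[22]=22  'babbba'
  #23 SA[23]=25  'bba'
  #24 SA[24]=0  'bbaaaabababbaababaababbabbba'
  #25 SA[25]=10  'bbaababaababbabbba'
  #26 SA[26]=21  'bbabbba'
  #27 SA[27]=24  'bbba'

SA = [27, 2, 3, 12, 4, 17, 15, 13, 5, 7, 18, 9, 20, 23, 26, 1, 11, 16, 14, 6, 8, 19, 22, 25, 0, 10, 21, 24]
rank  pair      lcp
   1  s[27:],s[2:]  1  'a'
   2  s[2:],s[3:]  3  'aaa'
   3  s[3:],s[12:]  2  'aa'
   4  s[12:],s[4:]  6  'aababa'
   5  s[4:],s[17:]  5  'aabab'
   6  s[17:],s[15:]  1  'a'
   7  s[15:],s[13:]  3  'aba'
   8  s[13:],s[5:]  5  'ababa'
   9  s[5:],s[7:]  4  'abab'
  10  s[7:],s[18:]  6  'ababba'
  11  s[18:],s[9:]  2  'ab'
  12  s[9:],s[20:]  4  'abba'
  13  s[20:],s[23:]  3  'abb'
  14  s[23:],s[26:]  0  ''
  15  s[26:],s[1:]  2  'ba'
  16  s[1:],s[11:]  3  'baa'
  17  s[11:],s[16:]  6  'baabab'
  18  s[16:],s[14:]  2  'ba'
  19  s[14:],s[6:]  4  'baba'
  20  s[6:],s[8:]  3  'bab'
  21  s[8:],s[19:]  5  'babba'
  22  s[19:],s[22:]  4  'babb'
  23  s[22:],s[25:]  1  'b'
  24  s[25:],s[0:]  3  'bba'
  25  s[0:],s[10:]  4  'bbaa'
  26  s[10:],s[21:]  3  'bba'
  27  s[21:],s[24:]  2  'bb'

n(n+1)/2 = 28·29/2 = 406
Σ LCP = 0 + 1 + 3 + 2 + 6 + 5 + 1 + 3 + 5 + 4 + 6 + 2 + 4 + 3 + 0 + 2 + 3 + 6 + 2 + 4 + 3 + 5 + 4 + 1 + 3 + 4 + 3 + 2 = 87
distinct = 406 − 87 = 319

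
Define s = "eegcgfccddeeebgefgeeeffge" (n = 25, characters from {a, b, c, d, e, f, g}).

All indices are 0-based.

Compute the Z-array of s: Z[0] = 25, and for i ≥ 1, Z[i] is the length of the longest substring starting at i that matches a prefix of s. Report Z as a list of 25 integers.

[25, 1, 0, 0, 0, 0, 0, 0, 0, 0, 2, 2, 1, 0, 0, 1, 0, 0, 2, 2, 1, 0, 0, 0, 1]

Z[0]=25
i=1: i≥r, start 0; Z[1]=1 grow→box=[1,2)
i=2: i≥r, start 0; Z[2]=0
i=3: i≥r, start 0; Z[3]=0
i=4: i≥r, start 0; Z[4]=0
i=5: i≥r, start 0; Z[5]=0
i=6: i≥r, start 0; Z[6]=0
i=7: i≥r, start 0; Z[7]=0
i=8: i≥r, start 0; Z[8]=0
i=9: i≥r, start 0; Z[9]=0
i=10: i≥r, start 0; Z[10]=2 grow→box=[10,12)
i=11: min(r-i=1, Z[1]=1)=1; Z[11]=2 grow→box=[11,13)
i=12: min(r-i=1, Z[1]=1)=1; Z[12]=1
i=13: i≥r, start 0; Z[13]=0
i=14: i≥r, start 0; Z[14]=0
i=15: i≥r, start 0; Z[15]=1 grow→box=[15,16)
i=16: i≥r, start 0; Z[16]=0
i=17: i≥r, start 0; Z[17]=0
i=18: i≥r, start 0; Z[18]=2 grow→box=[18,20)
i=19: min(r-i=1, Z[1]=1)=1; Z[19]=2 grow→box=[19,21)
i=20: min(r-i=1, Z[1]=1)=1; Z[20]=1
i=21: i≥r, start 0; Z[21]=0
i=22: i≥r, start 0; Z[22]=0
i=23: i≥r, start 0; Z[23]=0
i=24: i≥r, start 0; Z[24]=1 grow→box=[24,25)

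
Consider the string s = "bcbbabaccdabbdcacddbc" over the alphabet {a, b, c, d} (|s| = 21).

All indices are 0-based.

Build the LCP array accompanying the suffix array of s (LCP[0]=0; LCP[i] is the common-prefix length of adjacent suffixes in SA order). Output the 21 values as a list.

[0, 2, 1, 2, 0, 2, 1, 2, 1, 2, 1, 0, 1, 1, 1, 1, 2, 0, 1, 1, 1]

rank | idx | suffix
   0 |   4 | abaccdabbdcacddbc
   1 |  10 | abbdcacddbc
   2 |   6 | accdabbdcacddbc
   3 |  15 | acddbc
   4 |   3 | babaccdabbdcacddbc
   5 |   5 | baccdabbdcacddbc
   6 |   2 | bbabaccdabbdcacddbc
   7 |  11 | bbdcacddbc
   8 |  19 | bc
   9 |   0 | bcbbabaccdabbdcacddbc
  10 |  12 | bdcacddbc
  11 |  20 | c
  12 |  14 | cacddbc
  13 |   1 | cbbabaccdabbdcacddbc
  14 |   7 | ccdabbdcacddbc
  15 |   8 | cdabbdcacddbc
  16 |  16 | cddbc
  17 |   9 | dabbdcacddbc
  18 |  18 | dbc
  19 |  13 | dcacddbc
  20 |  17 | ddbc

SA = [4, 10, 6, 15, 3, 5, 2, 11, 19, 0, 12, 20, 14, 1, 7, 8, 16, 9, 18, 13, 17]
rank  pair      lcp
   1  s[4:],s[10:]  2  'ab'
   2  s[10:],s[6:]  1  'a'
   3  s[6:],s[15:]  2  'ac'
   4  s[15:],s[3:]  0  ''
   5  s[3:],s[5:]  2  'ba'
   6  s[5:],s[2:]  1  'b'
   7  s[2:],s[11:]  2  'bb'
   8  s[11:],s[19:]  1  'b'
   9  s[19:],s[0:]  2  'bc'
  10  s[0:],s[12:]  1  'b'
  11  s[12:],s[20:]  0  ''
  12  s[20:],s[14:]  1  'c'
  13  s[14:],s[1:]  1  'c'
  14  s[1:],s[7:]  1  'c'
  15  s[7:],s[8:]  1  'c'
  16  s[8:],s[16:]  2  'cd'
  17  s[16:],s[9:]  0  ''
  18  s[9:],s[18:]  1  'd'
  19  s[18:],s[13:]  1  'd'
  20  s[13:],s[17:]  1  'd'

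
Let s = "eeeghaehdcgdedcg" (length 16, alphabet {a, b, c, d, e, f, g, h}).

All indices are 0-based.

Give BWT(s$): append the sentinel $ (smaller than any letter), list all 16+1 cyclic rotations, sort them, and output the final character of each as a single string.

ghddehgd$eeaccege

rank  rotation           last
    0  $eeeghaehdcgdedcg  g
    1  aehdcgdedcg$eeegh  h
    2  cg$eeeghaehdcgded  d
    3  cgdedcg$eeeghaehd  d
    4  dcg$eeeghaehdcgde  e
    5  dcgdedcg$eeeghaeh  h
    6  dedcg$eeeghaehdcg  g
    7  edcg$eeeghaehdcgd  d
    8  eeeghaehdcgdedcg$  $
    9  eeghaehdcgdedcg$e  e
   10  eghaehdcgdedcg$ee  e
   11  ehdcgdedcg$eeegha  a
   12  g$eeeghaehdcgdedc  c
   13  gdedcg$eeeghaehdc  c
   14  ghaehdcgdedcg$eee  e
   15  haehdcgdedcg$eeeg  g
   16  hdcgdedcg$eeeghae  e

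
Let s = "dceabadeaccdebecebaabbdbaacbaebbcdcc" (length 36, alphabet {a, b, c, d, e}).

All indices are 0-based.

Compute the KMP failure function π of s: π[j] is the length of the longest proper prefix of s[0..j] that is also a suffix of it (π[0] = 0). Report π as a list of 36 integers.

[0, 0, 0, 0, 0, 0, 1, 0, 0, 0, 0, 1, 0, 0, 0, 0, 0, 0, 0, 0, 0, 0, 1, 0, 0, 0, 0, 0, 0, 0, 0, 0, 0, 1, 2, 0]

π[0] = 0
j=1 s[j]='c': π[1]=0 (border '')
j=2 s[j]='e': π[2]=0 (border '')
j=3 s[j]='a': π[3]=0 (border '')
j=4 s[j]='b': π[4]=0 (border '')
j=5 s[j]='a': π[5]=0 (border '')
j=6 s[j]='d': π[6]=1 (border 'd')
j=7 s[j]='e': k: 1→0; π[7]=0 (border '')
j=8 s[j]='a': π[8]=0 (border '')
j=9 s[j]='c': π[9]=0 (border '')
j=10 s[j]='c': π[10]=0 (border '')
j=11 s[j]='d': π[11]=1 (border 'd')
j=12 s[j]='e': k: 1→0; π[12]=0 (border '')
j=13 s[j]='b': π[13]=0 (border '')
j=14 s[j]='e': π[14]=0 (border '')
j=15 s[j]='c': π[15]=0 (border '')
j=16 s[j]='e': π[16]=0 (border '')
j=17 s[j]='b': π[17]=0 (border '')
j=18 s[j]='a': π[18]=0 (border '')
j=19 s[j]='a': π[19]=0 (border '')
j=20 s[j]='b': π[20]=0 (border '')
j=21 s[j]='b': π[21]=0 (border '')
j=22 s[j]='d': π[22]=1 (border 'd')
j=23 s[j]='b': k: 1→0; π[23]=0 (border '')
j=24 s[j]='a': π[24]=0 (border '')
j=25 s[j]='a': π[25]=0 (border '')
j=26 s[j]='c': π[26]=0 (border '')
j=27 s[j]='b': π[27]=0 (border '')
j=28 s[j]='a': π[28]=0 (border '')
j=29 s[j]='e': π[29]=0 (border '')
j=30 s[j]='b': π[30]=0 (border '')
j=31 s[j]='b': π[31]=0 (border '')
j=32 s[j]='c': π[32]=0 (border '')
j=33 s[j]='d': π[33]=1 (border 'd')
j=34 s[j]='c': π[34]=2 (border 'dc')
j=35 s[j]='c': k: 2→0; π[35]=0 (border '')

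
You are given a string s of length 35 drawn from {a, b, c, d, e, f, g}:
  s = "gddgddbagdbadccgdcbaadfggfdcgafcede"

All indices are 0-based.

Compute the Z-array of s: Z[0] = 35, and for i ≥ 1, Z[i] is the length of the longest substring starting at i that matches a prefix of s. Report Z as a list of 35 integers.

Z[0]=35
i=1: outside box; Z[1]=0
i=2: outside box; Z[2]=0
i=3: outside box; Z[3]=3 extend→box=[3,6)
i=4: min(r-i=2, Z[1]=0)=0; Z[4]=0
i=5: min(r-i=1, Z[2]=0)=0; Z[5]=0
i=6: outside box; Z[6]=0
i=7: outside box; Z[7]=0
i=8: outside box; Z[8]=2 extend→box=[8,10)
i=9: min(r-i=1, Z[1]=0)=0; Z[9]=0
i=10: outside box; Z[10]=0
i=11: outside box; Z[11]=0
i=12: outside box; Z[12]=0
i=13: outside box; Z[13]=0
i=14: outside box; Z[14]=0
i=15: outside box; Z[15]=2 extend→box=[15,17)
i=16: min(r-i=1, Z[1]=0)=0; Z[16]=0
i=17: outside box; Z[17]=0
i=18: outside box; Z[18]=0
i=19: outside box; Z[19]=0
i=20: outside box; Z[20]=0
i=21: outside box; Z[21]=0
i=22: outside box; Z[22]=0
i=23: outside box; Z[23]=1 extend→box=[23,24)
i=24: outside box; Z[24]=1 extend→box=[24,25)
i=25: outside box; Z[25]=0
i=26: outside box; Z[26]=0
i=27: outside box; Z[27]=0
i=28: outside box; Z[28]=1 extend→box=[28,29)
i=29: outside box; Z[29]=0
i=30: outside box; Z[30]=0
i=31: outside box; Z[31]=0
i=32: outside box; Z[32]=0
i=33: outside box; Z[33]=0
i=34: outside box; Z[34]=0

[35, 0, 0, 3, 0, 0, 0, 0, 2, 0, 0, 0, 0, 0, 0, 2, 0, 0, 0, 0, 0, 0, 0, 1, 1, 0, 0, 0, 1, 0, 0, 0, 0, 0, 0]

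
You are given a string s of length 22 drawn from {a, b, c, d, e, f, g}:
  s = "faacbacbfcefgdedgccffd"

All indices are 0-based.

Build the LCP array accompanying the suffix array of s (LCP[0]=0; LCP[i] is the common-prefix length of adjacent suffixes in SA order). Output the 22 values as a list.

rank | idx | suffix
   0 |   1 | aacbacbfcefgdedgccffd
   1 |   2 | acbacbfcefgdedgccffd
   2 |   5 | acbfcefgdedgccffd
   3 |   4 | bacbfcefgdedgccffd
   4 |   7 | bfcefgdedgccffd
   5 |   3 | cbacbfcefgdedgccffd
   6 |   6 | cbfcefgdedgccffd
   7 |  17 | ccffd
   8 |   9 | cefgdedgccffd
   9 |  18 | cffd
  10 |  21 | d
  11 |  13 | dedgccffd
  12 |  15 | dgccffd
  13 |  14 | edgccffd
  14 |  10 | efgdedgccffd
  15 |   0 | faacbacbfcefgdedgccffd
  16 |   8 | fcefgdedgccffd
  17 |  20 | fd
  18 |  19 | ffd
  19 |  11 | fgdedgccffd
  20 |  16 | gccffd
  21 |  12 | gdedgccffd

SA = [1, 2, 5, 4, 7, 3, 6, 17, 9, 18, 21, 13, 15, 14, 10, 0, 8, 20, 19, 11, 16, 12]
rank  pair      lcp
   1  s[1:],s[2:]  1  'a'
   2  s[2:],s[5:]  3  'acb'
   3  s[5:],s[4:]  0  ''
   4  s[4:],s[7:]  1  'b'
   5  s[7:],s[3:]  0  ''
   6  s[3:],s[6:]  2  'cb'
   7  s[6:],s[17:]  1  'c'
   8  s[17:],s[9:]  1  'c'
   9  s[9:],s[18:]  1  'c'
  10  s[18:],s[21:]  0  ''
  11  s[21:],s[13:]  1  'd'
  12  s[13:],s[15:]  1  'd'
  13  s[15:],s[14:]  0  ''
  14  s[14:],s[10:]  1  'e'
  15  s[10:],s[0:]  0  ''
  16  s[0:],s[8:]  1  'f'
  17  s[8:],s[20:]  1  'f'
  18  s[20:],s[19:]  1  'f'
  19  s[19:],s[11:]  1  'f'
  20  s[11:],s[16:]  0  ''
  21  s[16:],s[12:]  1  'g'

[0, 1, 3, 0, 1, 0, 2, 1, 1, 1, 0, 1, 1, 0, 1, 0, 1, 1, 1, 1, 0, 1]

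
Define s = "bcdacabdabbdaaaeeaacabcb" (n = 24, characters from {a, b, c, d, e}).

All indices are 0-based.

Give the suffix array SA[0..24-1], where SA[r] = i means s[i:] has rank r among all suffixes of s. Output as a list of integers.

rank→(start, suffix):
  0 → (12, 'aaaeeaacabcb')
  1 → (17, 'aacabcb')
  2 → (13, 'aaeeaacabcb')
  3 → (8, 'abbdaaaeeaacabcb')
  4 → (20, 'abcb')
  5 → (5, 'abdabbdaaaeeaacabcb')
  6 → (18, 'acabcb')
  7 → (3, 'acabdabbdaaaeeaacabcb')
  8 → (14, 'aeeaacabcb')
  9 → (23, 'b')
  10 → (9, 'bbdaaaeeaacabcb')
  11 → (21, 'bcb')
  12 → (0, 'bcdacabdabbdaaaeeaacabcb')
  13 → (10, 'bdaaaeeaacabcb')
  14 → (6, 'bdabbdaaaeeaacabcb')
  15 → (19, 'cabcb')
  16 → (4, 'cabdabbdaaaeeaacabcb')
  17 → (22, 'cb')
  18 → (1, 'cdacabdabbdaaaeeaacabcb')
  19 → (11, 'daaaeeaacabcb')
  20 → (7, 'dabbdaaaeeaacabcb')
  21 → (2, 'dacabdabbdaaaeeaacabcb')
  22 → (16, 'eaacabcb')
  23 → (15, 'eeaacabcb')

[12, 17, 13, 8, 20, 5, 18, 3, 14, 23, 9, 21, 0, 10, 6, 19, 4, 22, 1, 11, 7, 2, 16, 15]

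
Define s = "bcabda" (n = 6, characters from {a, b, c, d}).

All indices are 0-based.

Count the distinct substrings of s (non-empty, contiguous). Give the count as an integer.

19

rank | idx | suffix
   0 |   5 | a
   1 |   2 | abda
   2 |   0 | bcabda
   3 |   3 | bda
   4 |   1 | cabda
   5 |   4 | da

SA = [5, 2, 0, 3, 1, 4]
rank  pair      lcp
   1  s[5:],s[2:]  1  'a'
   2  s[2:],s[0:]  0  ''
   3  s[0:],s[3:]  1  'b'
   4  s[3:],s[1:]  0  ''
   5  s[1:],s[4:]  0  ''

n(n+1)/2 = 6·7/2 = 21
Σ LCP = 0 + 1 + 0 + 1 + 0 + 0 = 2
distinct = 21 − 2 = 19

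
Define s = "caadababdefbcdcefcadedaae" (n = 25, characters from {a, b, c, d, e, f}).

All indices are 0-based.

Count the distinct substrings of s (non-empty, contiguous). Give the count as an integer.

rank | idx | suffix
   0 |   1 | aadababdefbcdcefcadedaae
   1 |  22 | aae
   2 |   4 | ababdefbcdcefcadedaae
   3 |   6 | abdefbcdcefcadedaae
   4 |   2 | adababdefbcdcefcadedaae
   5 |  18 | adedaae
   6 |  23 | ae
   7 |   5 | babdefbcdcefcadedaae
   8 |  11 | bcdcefcadedaae
   9 |   7 | bdefbcdcefcadedaae
  10 |   0 | caadababdefbcdcefcadedaae
  11 |  17 | cadedaae
  12 |  12 | cdcefcadedaae
  13 |  14 | cefcadedaae
  14 |  21 | daae
  15 |   3 | dababdefbcdcefcadedaae
  16 |  13 | dcefcadedaae
  17 |  19 | dedaae
  18 |   8 | defbcdcefcadedaae
  19 |  24 | e
  20 |  20 | edaae
  21 |   9 | efbcdcefcadedaae
  22 |  15 | efcadedaae
  23 |  10 | fbcdcefcadedaae
  24 |  16 | fcadedaae

SA = [1, 22, 4, 6, 2, 18, 23, 5, 11, 7, 0, 17, 12, 14, 21, 3, 13, 19, 8, 24, 20, 9, 15, 10, 16]
i: (SA[i-1],SA[i]) lcp shared
  1: (1,22) 2 'aa'
  2: (22,4) 1 'a'
  3: (4,6) 2 'ab'
  4: (6,2) 1 'a'
  5: (2,18) 2 'ad'
  6: (18,23) 1 'a'
  7: (23,5) 0 ''
  8: (5,11) 1 'b'
  9: (11,7) 1 'b'
  10: (7,0) 0 ''
  11: (0,17) 2 'ca'
  12: (17,12) 1 'c'
  13: (12,14) 1 'c'
  14: (14,21) 0 ''
  15: (21,3) 2 'da'
  16: (3,13) 1 'd'
  17: (13,19) 1 'd'
  18: (19,8) 2 'de'
  19: (8,24) 0 ''
  20: (24,20) 1 'e'
  21: (20,9) 1 'e'
  22: (9,15) 2 'ef'
  23: (15,10) 0 ''
  24: (10,16) 1 'f'

n(n+1)/2 = 25·26/2 = 325
Σ LCP = 0 + 2 + 1 + 2 + 1 + 2 + 1 + 0 + 1 + 1 + 0 + 2 + 1 + 1 + 0 + 2 + 1 + 1 + 2 + 0 + 1 + 1 + 2 + 0 + 1 = 26
distinct = 325 − 26 = 299

299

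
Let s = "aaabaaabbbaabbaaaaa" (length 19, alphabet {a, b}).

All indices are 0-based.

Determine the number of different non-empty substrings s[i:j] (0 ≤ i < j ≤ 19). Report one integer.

144

rank→(start, suffix):
  0 → (18, 'a')
  1 → (17, 'aa')
  2 → (16, 'aaa')
  3 → (15, 'aaaa')
  4 → (14, 'aaaaa')
  5 → (0, 'aaabaaabbbaabbaaaaa')
  6 → (4, 'aaabbbaabbaaaaa')
  7 → (1, 'aabaaabbbaabbaaaaa')
  8 → (10, 'aabbaaaaa')
  9 → (5, 'aabbbaabbaaaaa')
  10 → (2, 'abaaabbbaabbaaaaa')
  11 → (11, 'abbaaaaa')
  12 → (6, 'abbbaabbaaaaa')
  13 → (13, 'baaaaa')
  14 → (3, 'baaabbbaabbaaaaa')
  15 → (9, 'baabbaaaaa')
  16 → (12, 'bbaaaaa')
  17 → (8, 'bbaabbaaaaa')
  18 → (7, 'bbbaabbaaaaa')

SA = [18, 17, 16, 15, 14, 0, 4, 1, 10, 5, 2, 11, 6, 13, 3, 9, 12, 8, 7]
[i] adj suffixes → lcp
  [1] 18/17 → 1 ('a')
  [2] 17/16 → 2 ('aa')
  [3] 16/15 → 3 ('aaa')
  [4] 15/14 → 4 ('aaaa')
  [5] 14/0 → 3 ('aaa')
  [6] 0/4 → 4 ('aaab')
  [7] 4/1 → 2 ('aa')
  [8] 1/10 → 3 ('aab')
  [9] 10/5 → 4 ('aabb')
  [10] 5/2 → 1 ('a')
  [11] 2/11 → 2 ('ab')
  [12] 11/6 → 3 ('abb')
  [13] 6/13 → 0 ('')
  [14] 13/3 → 4 ('baaa')
  [15] 3/9 → 3 ('baa')
  [16] 9/12 → 1 ('b')
  [17] 12/8 → 4 ('bbaa')
  [18] 8/7 → 2 ('bb')

n(n+1)/2 = 19·20/2 = 190
Σ LCP = 0 + 1 + 2 + 3 + 4 + 3 + 4 + 2 + 3 + 4 + 1 + 2 + 3 + 0 + 4 + 3 + 1 + 4 + 2 = 46
distinct = 190 − 46 = 144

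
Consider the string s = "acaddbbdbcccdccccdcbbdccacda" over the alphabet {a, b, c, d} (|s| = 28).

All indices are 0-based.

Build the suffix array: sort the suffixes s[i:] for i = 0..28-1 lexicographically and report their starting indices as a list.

rank→(start, suffix):
  0 → (27, 'a')
  1 → (0, 'acaddbbdbcccdccccdcbbdccacda')
  2 → (24, 'acda')
  3 → (2, 'addbbdbcccdccccdcbbdccacda')
  4 → (5, 'bbdbcccdccccdcbbdccacda')
  5 → (19, 'bbdccacda')
  6 → (8, 'bcccdccccdcbbdccacda')
  7 → (6, 'bdbcccdccccdcbbdccacda')
  8 → (20, 'bdccacda')
  9 → (23, 'cacda')
  10 → (1, 'caddbbdbcccdccccdcbbdccacda')
  11 → (18, 'cbbdccacda')
  12 → (22, 'ccacda')
  13 → (13, 'ccccdcbbdccacda')
  14 → (14, 'cccdcbbdccacda')
  15 → (9, 'cccdccccdcbbdccacda')
  16 → (15, 'ccdcbbdccacda')
  17 → (10, 'ccdccccdcbbdccacda')
  18 → (25, 'cda')
  19 → (16, 'cdcbbdccacda')
  20 → (11, 'cdccccdcbbdccacda')
  21 → (26, 'da')
  22 → (4, 'dbbdbcccdccccdcbbdccacda')
  23 → (7, 'dbcccdccccdcbbdccacda')
  24 → (17, 'dcbbdccacda')
  25 → (21, 'dccacda')
  26 → (12, 'dccccdcbbdccacda')
  27 → (3, 'ddbbdbcccdccccdcbbdccacda')

[27, 0, 24, 2, 5, 19, 8, 6, 20, 23, 1, 18, 22, 13, 14, 9, 15, 10, 25, 16, 11, 26, 4, 7, 17, 21, 12, 3]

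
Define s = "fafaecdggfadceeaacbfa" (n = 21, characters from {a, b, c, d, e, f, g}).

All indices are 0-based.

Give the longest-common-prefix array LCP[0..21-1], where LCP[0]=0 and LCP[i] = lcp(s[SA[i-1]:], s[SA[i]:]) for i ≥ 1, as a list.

[0, 1, 1, 1, 1, 1, 0, 0, 1, 1, 0, 1, 0, 1, 1, 0, 2, 2, 2, 0, 1]

sorted suffixes:
  #0 SA[0]=20  'a'
  #1 SA[1]=15  'aacbfa'
  #2 SA[2]=16  'acbfa'
  #3 SA[3]=10  'adceeaacbfa'
  #4 SA[4]=3  'aecdggfadceeaacbfa'
  #5 SA[5]=1  'afaecdggfadceeaacbfa'
  #6 SA[6]=18  'bfa'
  #7 SA[7]=17  'cbfa'
  #8 SA[8]=5  'cdggfadceeaacbfa'
  #9 SA[9]=12  'ceeaacbfa'
  #10 SA[10]=11  'dceeaacbfa'
  #11 SA[11]=6  'dggfadceeaacbfa'
  #12 SA[12]=14  'eaacbfa'
  #13 SA[13]=4  'ecdggfadceeaacbfa'
  #14 SA[14]=13  'eeaacbfa'
  #15 SA[15]=19  'fa'
  #16 SA[16]=9  'fadceeaacbfa'
  #17 SA[17]=2  'faecdggfadceeaacbfa'
  #18 SA[18]=0  'fafaecdggfadceeaacbfa'
  #19 SA[19]=8  'gfadceeaacbfa'
  #20 SA[20]=7  'ggfadceeaacbfa'

SA = [20, 15, 16, 10, 3, 1, 18, 17, 5, 12, 11, 6, 14, 4, 13, 19, 9, 2, 0, 8, 7]
rank  pair      lcp
   1  s[20:],s[15:]  1  'a'
   2  s[15:],s[16:]  1  'a'
   3  s[16:],s[10:]  1  'a'
   4  s[10:],s[3:]  1  'a'
   5  s[3:],s[1:]  1  'a'
   6  s[1:],s[18:]  0  ''
   7  s[18:],s[17:]  0  ''
   8  s[17:],s[5:]  1  'c'
   9  s[5:],s[12:]  1  'c'
  10  s[12:],s[11:]  0  ''
  11  s[11:],s[6:]  1  'd'
  12  s[6:],s[14:]  0  ''
  13  s[14:],s[4:]  1  'e'
  14  s[4:],s[13:]  1  'e'
  15  s[13:],s[19:]  0  ''
  16  s[19:],s[9:]  2  'fa'
  17  s[9:],s[2:]  2  'fa'
  18  s[2:],s[0:]  2  'fa'
  19  s[0:],s[8:]  0  ''
  20  s[8:],s[7:]  1  'g'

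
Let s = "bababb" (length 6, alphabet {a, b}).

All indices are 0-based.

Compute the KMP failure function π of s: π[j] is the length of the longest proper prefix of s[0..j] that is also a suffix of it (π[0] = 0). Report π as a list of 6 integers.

π[0] = 0
j=1 s[j]='a': π[1]=0 (border '')
j=2 s[j]='b': π[2]=1 (border 'b')
j=3 s[j]='a': π[3]=2 (border 'ba')
j=4 s[j]='b': π[4]=3 (border 'bab')
j=5 s[j]='b': k: 3→1→0; π[5]=1 (border 'b')

[0, 0, 1, 2, 3, 1]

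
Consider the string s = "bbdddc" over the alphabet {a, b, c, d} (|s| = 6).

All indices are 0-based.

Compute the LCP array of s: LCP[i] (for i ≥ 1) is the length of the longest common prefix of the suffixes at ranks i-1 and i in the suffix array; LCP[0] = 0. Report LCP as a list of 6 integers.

[0, 1, 0, 0, 1, 2]

sorted suffixes:
  #0 SA[0]=0  'bbdddc'
  #1 SA[1]=1  'bdddc'
  #2 SA[2]=5  'c'
  #3 SA[3]=4  'dc'
  #4 SA[4]=3  'ddc'
  #5 SA[5]=2  'dddc'

SA = [0, 1, 5, 4, 3, 2]
rank  pair      lcp
   1  s[0:],s[1:]  1  'b'
   2  s[1:],s[5:]  0  ''
   3  s[5:],s[4:]  0  ''
   4  s[4:],s[3:]  1  'd'
   5  s[3:],s[2:]  2  'dd'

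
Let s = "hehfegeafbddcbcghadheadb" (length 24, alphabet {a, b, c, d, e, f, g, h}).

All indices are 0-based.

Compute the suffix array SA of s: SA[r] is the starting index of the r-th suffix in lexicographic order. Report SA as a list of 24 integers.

[21, 17, 7, 23, 13, 9, 12, 14, 22, 11, 10, 18, 20, 6, 4, 1, 8, 3, 5, 15, 16, 19, 0, 2]

rank | idx | suffix
   0 |  21 | adb
   1 |  17 | adheadb
   2 |   7 | afbddcbcghadheadb
   3 |  23 | b
   4 |  13 | bcghadheadb
   5 |   9 | bddcbcghadheadb
   6 |  12 | cbcghadheadb
   7 |  14 | cghadheadb
   8 |  22 | db
   9 |  11 | dcbcghadheadb
  10 |  10 | ddcbcghadheadb
  11 |  18 | dheadb
  12 |  20 | eadb
  13 |   6 | eafbddcbcghadheadb
  14 |   4 | egeafbddcbcghadheadb
  15 |   1 | ehfegeafbddcbcghadheadb
  16 |   8 | fbddcbcghadheadb
  17 |   3 | fegeafbddcbcghadheadb
  18 |   5 | geafbddcbcghadheadb
  19 |  15 | ghadheadb
  20 |  16 | hadheadb
  21 |  19 | headb
  22 |   0 | hehfegeafbddcbcghadheadb
  23 |   2 | hfegeafbddcbcghadheadb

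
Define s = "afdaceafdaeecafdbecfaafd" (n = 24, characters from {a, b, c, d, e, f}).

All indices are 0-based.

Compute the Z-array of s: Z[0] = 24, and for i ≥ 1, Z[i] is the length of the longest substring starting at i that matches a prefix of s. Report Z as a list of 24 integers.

Z[0]=24
i=1: i≥r, start 0; Z[1]=0
i=2: i≥r, start 0; Z[2]=0
i=3: i≥r, start 0; Z[3]=1 extend→box=[3,4)
i=4: i≥r, start 0; Z[4]=0
i=5: i≥r, start 0; Z[5]=0
i=6: i≥r, start 0; Z[6]=4 extend→box=[6,10)
i=7: min(r-i=3, Z[1]=0)=0; Z[7]=0
i=8: min(r-i=2, Z[2]=0)=0; Z[8]=0
i=9: min(r-i=1, Z[3]=1)=1; Z[9]=1
i=10: i≥r, start 0; Z[10]=0
i=11: i≥r, start 0; Z[11]=0
i=12: i≥r, start 0; Z[12]=0
i=13: i≥r, start 0; Z[13]=3 extend→box=[13,16)
i=14: min(r-i=2, Z[1]=0)=0; Z[14]=0
i=15: min(r-i=1, Z[2]=0)=0; Z[15]=0
i=16: i≥r, start 0; Z[16]=0
i=17: i≥r, start 0; Z[17]=0
i=18: i≥r, start 0; Z[18]=0
i=19: i≥r, start 0; Z[19]=0
i=20: i≥r, start 0; Z[20]=1 extend→box=[20,21)
i=21: i≥r, start 0; Z[21]=3 extend→box=[21,24)
i=22: min(r-i=2, Z[1]=0)=0; Z[22]=0
i=23: min(r-i=1, Z[2]=0)=0; Z[23]=0

[24, 0, 0, 1, 0, 0, 4, 0, 0, 1, 0, 0, 0, 3, 0, 0, 0, 0, 0, 0, 1, 3, 0, 0]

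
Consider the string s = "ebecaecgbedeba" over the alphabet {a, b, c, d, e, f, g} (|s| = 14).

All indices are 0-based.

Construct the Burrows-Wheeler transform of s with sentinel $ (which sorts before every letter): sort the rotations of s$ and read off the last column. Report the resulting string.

abceegeeed$babc

rank  rotation         last
    0  $ebecaecgbedeba  a
    1  a$ebecaecgbedeb  b
    2  aecgbedeba$ebec  c
    3  ba$ebecaecgbede  e
    4  becaecgbedeba$e  e
    5  bedeba$ebecaecg  g
    6  caecgbedeba$ebe  e
    7  cgbedeba$ebecae  e
    8  deba$ebecaecgbe  e
    9  eba$ebecaecgbed  d
   10  ebecaecgbedeba$  $
   11  ecaecgbedeba$eb  b
   12  ecgbedeba$ebeca  a
   13  edeba$ebecaecgb  b
   14  gbedeba$ebecaec  c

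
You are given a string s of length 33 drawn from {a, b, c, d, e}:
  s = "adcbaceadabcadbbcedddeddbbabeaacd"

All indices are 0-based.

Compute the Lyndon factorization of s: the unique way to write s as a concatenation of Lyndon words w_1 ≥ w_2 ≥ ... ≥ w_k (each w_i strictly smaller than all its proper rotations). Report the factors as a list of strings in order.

["adcb", "acead", "abcadbbcedddeddbbabe", "aacd"]

emit factor 1: 'adcb' (i=0, period=4)
emit factor 2: 'acead' (i=4, period=5)
emit factor 3: 'abcadbbcedddeddbbabe' (i=9, period=20)
emit factor 4: 'aacd' (i=29, period=4)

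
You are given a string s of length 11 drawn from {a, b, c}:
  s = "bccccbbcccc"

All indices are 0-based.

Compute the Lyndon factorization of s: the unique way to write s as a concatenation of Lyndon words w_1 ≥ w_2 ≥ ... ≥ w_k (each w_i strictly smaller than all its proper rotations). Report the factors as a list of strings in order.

["bcccc", "bbcccc"]

emit factor 1: 'bcccc' (i=0, period=5)
emit factor 2: 'bbcccc' (i=5, period=6)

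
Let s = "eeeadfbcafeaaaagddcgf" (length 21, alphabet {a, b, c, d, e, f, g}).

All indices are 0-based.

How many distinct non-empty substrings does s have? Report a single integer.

sorted suffixes:
  #0 SA[0]=11  'aaaagddcgf'
  #1 SA[1]=12  'aaagddcgf'
  #2 SA[2]=13  'aagddcgf'
  #3 SA[3]=3  'adfbcafeaaaagddcgf'
  #4 SA[4]=8  'afeaaaagddcgf'
  #5 SA[5]=14  'agddcgf'
  #6 SA[6]=6  'bcafeaaaagddcgf'
  #7 SA[7]=7  'cafeaaaagddcgf'
  #8 SA[8]=18  'cgf'
  #9 SA[9]=17  'dcgf'
  #10 SA[10]=16  'ddcgf'
  #11 SA[11]=4  'dfbcafeaaaagddcgf'
  #12 SA[12]=10  'eaaaagddcgf'
  #13 SA[13]=2  'eadfbcafeaaaagddcgf'
  #14 SA[14]=1  'eeadfbcafeaaaagddcgf'
  #15 SA[15]=0  'eeeadfbcafeaaaagddcgf'
  #16 SA[16]=20  'f'
  #17 SA[17]=5  'fbcafeaaaagddcgf'
  #18 SA[18]=9  'feaaaagddcgf'
  #19 SA[19]=15  'gddcgf'
  #20 SA[20]=19  'gf'

SA = [11, 12, 13, 3, 8, 14, 6, 7, 18, 17, 16, 4, 10, 2, 1, 0, 20, 5, 9, 15, 19]
[i] adj suffixes → lcp
  [1] 11/12 → 3 ('aaa')
  [2] 12/13 → 2 ('aa')
  [3] 13/3 → 1 ('a')
  [4] 3/8 → 1 ('a')
  [5] 8/14 → 1 ('a')
  [6] 14/6 → 0 ('')
  [7] 6/7 → 0 ('')
  [8] 7/18 → 1 ('c')
  [9] 18/17 → 0 ('')
  [10] 17/16 → 1 ('d')
  [11] 16/4 → 1 ('d')
  [12] 4/10 → 0 ('')
  [13] 10/2 → 2 ('ea')
  [14] 2/1 → 1 ('e')
  [15] 1/0 → 2 ('ee')
  [16] 0/20 → 0 ('')
  [17] 20/5 → 1 ('f')
  [18] 5/9 → 1 ('f')
  [19] 9/15 → 0 ('')
  [20] 15/19 → 1 ('g')

n(n+1)/2 = 21·22/2 = 231
Σ LCP = 0 + 3 + 2 + 1 + 1 + 1 + 0 + 0 + 1 + 0 + 1 + 1 + 0 + 2 + 1 + 2 + 0 + 1 + 1 + 0 + 1 = 19
distinct = 231 − 19 = 212

212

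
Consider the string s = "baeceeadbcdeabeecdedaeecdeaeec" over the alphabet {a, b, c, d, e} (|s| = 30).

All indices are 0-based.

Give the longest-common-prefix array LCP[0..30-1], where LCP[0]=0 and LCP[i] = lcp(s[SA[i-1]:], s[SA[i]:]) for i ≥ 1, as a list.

rank | idx | suffix
   0 |  12 | abeecdedaeecdeaeec
   1 |   6 | adbcdeabeecdedaeecdeaeec
   2 |   1 | aeceeadbcdeabeecdedaeecdeaeec
   3 |  26 | aeec
   4 |  20 | aeecdeaeec
   5 |   0 | baeceeadbcdeabeecdedaeecdeaeec
   6 |   8 | bcdeabeecdedaeecdeaeec
   7 |  13 | beecdedaeecdeaeec
   8 |  29 | c
   9 |   9 | cdeabeecdedaeecdeaeec
  10 |  23 | cdeaeec
  11 |  16 | cdedaeecdeaeec
  12 |   3 | ceeadbcdeabeecdedaeecdeaeec
  13 |  19 | daeecdeaeec
  14 |   7 | dbcdeabeecdedaeecdeaeec
  15 |  10 | deabeecdedaeecdeaeec
  16 |  24 | deaeec
  17 |  17 | dedaeecdeaeec
  18 |  11 | eabeecdedaeecdeaeec
  19 |   5 | eadbcdeabeecdedaeecdeaeec
  20 |  25 | eaeec
  21 |  28 | ec
  22 |  22 | ecdeaeec
  23 |  15 | ecdedaeecdeaeec
  24 |   2 | eceeadbcdeabeecdedaeecdeaeec
  25 |  18 | edaeecdeaeec
  26 |   4 | eeadbcdeabeecdedaeecdeaeec
  27 |  27 | eec
  28 |  21 | eecdeaeec
  29 |  14 | eecdedaeecdeaeec

SA = [12, 6, 1, 26, 20, 0, 8, 13, 29, 9, 23, 16, 3, 19, 7, 10, 24, 17, 11, 5, 25, 28, 22, 15, 2, 18, 4, 27, 21, 14]
rank  pair      lcp
   1  s[12:],s[6:]  1  'a'
   2  s[6:],s[1:]  1  'a'
   3  s[1:],s[26:]  2  'ae'
   4  s[26:],s[20:]  4  'aeec'
   5  s[20:],s[0:]  0  ''
   6  s[0:],s[8:]  1  'b'
   7  s[8:],s[13:]  1  'b'
   8  s[13:],s[29:]  0  ''
   9  s[29:],s[9:]  1  'c'
  10  s[9:],s[23:]  4  'cdea'
  11  s[23:],s[16:]  3  'cde'
  12  s[16:],s[3:]  1  'c'
  13  s[3:],s[19:]  0  ''
  14  s[19:],s[7:]  1  'd'
  15  s[7:],s[10:]  1  'd'
  16  s[10:],s[24:]  3  'dea'
  17  s[24:],s[17:]  2  'de'
  18  s[17:],s[11:]  0  ''
  19  s[11:],s[5:]  2  'ea'
  20  s[5:],s[25:]  2  'ea'
  21  s[25:],s[28:]  1  'e'
  22  s[28:],s[22:]  2  'ec'
  23  s[22:],s[15:]  4  'ecde'
  24  s[15:],s[2:]  2  'ec'
  25  s[2:],s[18:]  1  'e'
  26  s[18:],s[4:]  1  'e'
  27  s[4:],s[27:]  2  'ee'
  28  s[27:],s[21:]  3  'eec'
  29  s[21:],s[14:]  5  'eecde'

[0, 1, 1, 2, 4, 0, 1, 1, 0, 1, 4, 3, 1, 0, 1, 1, 3, 2, 0, 2, 2, 1, 2, 4, 2, 1, 1, 2, 3, 5]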